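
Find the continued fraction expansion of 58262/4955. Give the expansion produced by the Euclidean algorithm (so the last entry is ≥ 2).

58262 = 11·4955 + 3757
4955 = 1·3757 + 1198
3757 = 3·1198 + 163
1198 = 7·163 + 57
163 = 2·57 + 49
57 = 1·49 + 8
49 = 6·8 + 1
8 = 8·1 + 0  (stop)
So 58262/4955 = [11; 1, 3, 7, 2, 1, 6, 8].

[11; 1, 3, 7, 2, 1, 6, 8]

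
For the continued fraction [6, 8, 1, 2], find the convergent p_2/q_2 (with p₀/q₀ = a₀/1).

55/9

Using pₖ = aₖpₖ₋₁ + pₖ₋₂, qₖ = aₖqₖ₋₁ + qₖ₋₂ (with p₋₁=1, p₋₂=0, q₋₁=0, q₋₂=1):
  k=0: a=6, p=6, q=1
  k=1: a=8, p=49, q=8
  k=2: a=1, p=55, q=9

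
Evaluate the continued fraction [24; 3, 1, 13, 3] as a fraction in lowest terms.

4099/169

Fold from the inside: start with 3/1.
  13 + 1/3 = 40/3
  1 + 3/40 = 43/40
  3 + 40/43 = 169/43
  24 + 43/169 = 4099/169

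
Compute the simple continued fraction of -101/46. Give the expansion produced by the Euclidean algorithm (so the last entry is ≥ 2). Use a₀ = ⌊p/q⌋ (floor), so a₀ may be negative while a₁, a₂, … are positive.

-101 = -3×46 + 37
46 = 1×37 + 9
37 = 4×9 + 1
9 = 9×1 + 0  (stop)
So -101/46 = [-3; 1, 4, 9].

[-3; 1, 4, 9]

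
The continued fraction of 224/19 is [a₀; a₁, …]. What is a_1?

1

224 = 11·19 + 15   →  a_0 = 11
19 = 1·15 + 4   →  a_1 = 1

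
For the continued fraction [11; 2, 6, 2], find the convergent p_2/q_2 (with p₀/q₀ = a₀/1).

149/13

Using pₖ = aₖpₖ₋₁ + pₖ₋₂, qₖ = aₖqₖ₋₁ + qₖ₋₂ (with p₋₁=1, p₋₂=0, q₋₁=0, q₋₂=1):
  k=0: a=11, p=11, q=1
  k=1: a=2, p=23, q=2
  k=2: a=6, p=149, q=13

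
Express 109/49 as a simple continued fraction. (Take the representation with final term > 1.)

109 = 2*49 + 11
49 = 4*11 + 5
11 = 2*5 + 1
5 = 5*1 + 0  (stop)
So 109/49 = [2; 4, 2, 5].

[2; 4, 2, 5]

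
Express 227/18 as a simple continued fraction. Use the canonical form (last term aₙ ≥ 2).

227 = 12×18 + 11
18 = 1×11 + 7
11 = 1×7 + 4
7 = 1×4 + 3
4 = 1×3 + 1
3 = 3×1 + 0  (stop)
So 227/18 = [12; 1, 1, 1, 1, 3].

[12; 1, 1, 1, 1, 3]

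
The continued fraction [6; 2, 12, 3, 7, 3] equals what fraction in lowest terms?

Using pₖ = aₖpₖ₋₁ + pₖ₋₂ and qₖ = aₖqₖ₋₁ + qₖ₋₂:
  k=0: a=6, p=6, q=1
  k=1: a=2, p=13, q=2
  k=2: a=12, p=162, q=25
  k=3: a=3, p=499, q=77
  k=4: a=7, p=3655, q=564
  k=5: a=3, p=11464, q=1769

11464/1769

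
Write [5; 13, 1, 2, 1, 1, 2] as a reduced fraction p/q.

1253/247

Using pₖ = aₖpₖ₋₁ + pₖ₋₂ and qₖ = aₖqₖ₋₁ + qₖ₋₂:
  k=0: a=5, p=5, q=1
  k=1: a=13, p=66, q=13
  k=2: a=1, p=71, q=14
  k=3: a=2, p=208, q=41
  k=4: a=1, p=279, q=55
  k=5: a=1, p=487, q=96
  k=6: a=2, p=1253, q=247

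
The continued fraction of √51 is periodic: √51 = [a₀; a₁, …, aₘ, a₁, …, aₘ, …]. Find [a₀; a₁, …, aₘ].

a₀ = ⌊√51⌋ = 7.
With m₀=0, d₀=1 and mₖ₊₁ = dₖaₖ − mₖ, dₖ₊₁ = (n − mₖ₊₁²)/dₖ, aₖ₊₁ = ⌊(a₀+mₖ₊₁)/dₖ₊₁⌋:
  k=1: m=7, d=2, a=7
  k=2: m=7, d=1, a=14
d=1 and a=2a₀=14 at k=2, so the next step gives (m, d) = (7, 2) again — its k=1 value — and the period has length 2.

[7; 7, 14]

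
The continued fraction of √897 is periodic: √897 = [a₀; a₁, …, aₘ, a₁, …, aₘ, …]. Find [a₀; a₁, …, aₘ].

[29; 1, 18, 1, 58]

a₀ = ⌊√897⌋ = 29.
With m₀=0, d₀=1 and mₖ₊₁ = dₖaₖ − mₖ, dₖ₊₁ = (n − mₖ₊₁²)/dₖ, aₖ₊₁ = ⌊(a₀+mₖ₊₁)/dₖ₊₁⌋:
  k=1: m=29, d=56, a=1
  k=2: m=27, d=3, a=18
  k=3: m=27, d=56, a=1
  k=4: m=29, d=1, a=58
d=1 and a=2a₀=58 at k=4, so the next step gives (m, d) = (29, 56) again — its k=1 value — and the period has length 4.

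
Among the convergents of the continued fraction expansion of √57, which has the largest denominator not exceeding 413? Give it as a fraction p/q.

√57 = [7; 1, 1, 4, 1, 1, 14, …] (period length 6).
Convergents:
  p_0/q_0 = 7/1
  p_1/q_1 = 8/1
  p_2/q_2 = 15/2
  p_3/q_3 = 68/9
  p_4/q_4 = 83/11
  p_5/q_5 = 151/20
  p_6/q_6 = 2197/291
  p_7/q_7 = 2348/311
  p_8/q_8 = 4545/602
q_7 = 311 ≤ 413 < 602 = q_8, so the answer is 2348/311.

2348/311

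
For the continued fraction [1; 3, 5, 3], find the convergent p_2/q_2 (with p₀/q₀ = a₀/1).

Using pₖ = aₖpₖ₋₁ + pₖ₋₂, qₖ = aₖqₖ₋₁ + qₖ₋₂ (with p₋₁=1, p₋₂=0, q₋₁=0, q₋₂=1):
  k=0: a=1, p=1, q=1
  k=1: a=3, p=4, q=3
  k=2: a=5, p=21, q=16

21/16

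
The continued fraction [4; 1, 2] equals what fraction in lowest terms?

14/3

Fold from the inside: start with 2/1.
  1 + 1/2 = 3/2
  4 + 2/3 = 14/3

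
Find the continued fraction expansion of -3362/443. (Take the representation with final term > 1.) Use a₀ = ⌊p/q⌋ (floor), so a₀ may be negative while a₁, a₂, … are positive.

[-8; 2, 2, 3, 3, 2, 3]

-3362 = -8·443 + 182
443 = 2·182 + 79
182 = 2·79 + 24
79 = 3·24 + 7
24 = 3·7 + 3
7 = 2·3 + 1
3 = 3·1 + 0  (stop)
So -3362/443 = [-8; 2, 2, 3, 3, 2, 3].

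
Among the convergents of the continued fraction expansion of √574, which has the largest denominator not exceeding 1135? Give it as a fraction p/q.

√574 = [23; 1, 22, 1, 46, …] (period length 4).
Convergents:
  p_0/q_0 = 23/1
  p_1/q_1 = 24/1
  p_2/q_2 = 551/23
  p_3/q_3 = 575/24
  p_4/q_4 = 27001/1127
  p_5/q_5 = 27576/1151
q_4 = 1127 ≤ 1135 < 1151 = q_5, so the answer is 27001/1127.

27001/1127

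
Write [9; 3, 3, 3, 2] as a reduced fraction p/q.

Fold from the inside: start with 2/1.
  3 + 1/2 = 7/2
  3 + 2/7 = 23/7
  3 + 7/23 = 76/23
  9 + 23/76 = 707/76

707/76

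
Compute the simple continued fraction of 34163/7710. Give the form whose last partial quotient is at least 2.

[4; 2, 3, 8, 8, 5, 3]

34163 = 4×7710 + 3323
7710 = 2×3323 + 1064
3323 = 3×1064 + 131
1064 = 8×131 + 16
131 = 8×16 + 3
16 = 5×3 + 1
3 = 3×1 + 0  (stop)
So 34163/7710 = [4; 2, 3, 8, 8, 5, 3].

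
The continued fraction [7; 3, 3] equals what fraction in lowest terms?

Fold from the inside: start with 3/1.
  3 + 1/3 = 10/3
  7 + 3/10 = 73/10

73/10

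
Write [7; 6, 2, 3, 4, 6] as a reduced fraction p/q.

Fold from the inside: start with 6/1.
  4 + 1/6 = 25/6
  3 + 6/25 = 81/25
  2 + 25/81 = 187/81
  6 + 81/187 = 1203/187
  7 + 187/1203 = 8608/1203

8608/1203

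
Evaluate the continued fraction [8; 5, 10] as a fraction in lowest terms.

418/51

Using pₖ = aₖpₖ₋₁ + pₖ₋₂ and qₖ = aₖqₖ₋₁ + qₖ₋₂:
  k=0: a=8, p=8, q=1
  k=1: a=5, p=41, q=5
  k=2: a=10, p=418, q=51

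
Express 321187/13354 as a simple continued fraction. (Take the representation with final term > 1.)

[24; 19, 3, 14, 16]

321187 = 24·13354 + 691
13354 = 19·691 + 225
691 = 3·225 + 16
225 = 14·16 + 1
16 = 16·1 + 0  (stop)
So 321187/13354 = [24; 19, 3, 14, 16].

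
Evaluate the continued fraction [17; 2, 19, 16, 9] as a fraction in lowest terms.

99205/5673

Using pₖ = aₖpₖ₋₁ + pₖ₋₂ and qₖ = aₖqₖ₋₁ + qₖ₋₂:
  k=0: a=17, p=17, q=1
  k=1: a=2, p=35, q=2
  k=2: a=19, p=682, q=39
  k=3: a=16, p=10947, q=626
  k=4: a=9, p=99205, q=5673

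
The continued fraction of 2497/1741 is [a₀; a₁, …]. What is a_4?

2497 = 1·1741 + 756   →  a_0 = 1
1741 = 2·756 + 229   →  a_1 = 2
756 = 3·229 + 69   →  a_2 = 3
229 = 3·69 + 22   →  a_3 = 3
69 = 3·22 + 3   →  a_4 = 3

3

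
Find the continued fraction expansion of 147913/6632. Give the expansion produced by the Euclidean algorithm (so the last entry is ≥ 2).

[22; 3, 3, 3, 8, 2, 3, 3]

147913 = 22*6632 + 2009
6632 = 3*2009 + 605
2009 = 3*605 + 194
605 = 3*194 + 23
194 = 8*23 + 10
23 = 2*10 + 3
10 = 3*3 + 1
3 = 3*1 + 0  (stop)
So 147913/6632 = [22; 3, 3, 3, 8, 2, 3, 3].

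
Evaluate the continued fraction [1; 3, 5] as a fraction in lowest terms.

Fold from the inside: start with 5/1.
  3 + 1/5 = 16/5
  1 + 5/16 = 21/16

21/16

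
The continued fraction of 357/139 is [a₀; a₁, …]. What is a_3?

3

357 = 2·139 + 79   →  a_0 = 2
139 = 1·79 + 60   →  a_1 = 1
79 = 1·60 + 19   →  a_2 = 1
60 = 3·19 + 3   →  a_3 = 3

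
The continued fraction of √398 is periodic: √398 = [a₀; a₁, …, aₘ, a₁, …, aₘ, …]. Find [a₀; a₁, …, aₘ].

a₀ = ⌊√398⌋ = 19.
With m₀=0, d₀=1 and mₖ₊₁ = dₖaₖ − mₖ, dₖ₊₁ = (n − mₖ₊₁²)/dₖ, aₖ₊₁ = ⌊(a₀+mₖ₊₁)/dₖ₊₁⌋:
  k=1: m=19, d=37, a=1
  k=2: m=18, d=2, a=18
  k=3: m=18, d=37, a=1
  k=4: m=19, d=1, a=38
d=1 and a=2a₀=38 at k=4, so the next step gives (m, d) = (19, 37) again — its k=1 value — and the period has length 4.

[19; 1, 18, 1, 38]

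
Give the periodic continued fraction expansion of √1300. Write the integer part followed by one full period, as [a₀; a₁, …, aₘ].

[36; 18, 72]

a₀ = ⌊√1300⌋ = 36.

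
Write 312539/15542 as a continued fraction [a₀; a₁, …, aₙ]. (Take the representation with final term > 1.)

312539 = 20×15542 + 1699
15542 = 9×1699 + 251
1699 = 6×251 + 193
251 = 1×193 + 58
193 = 3×58 + 19
58 = 3×19 + 1
19 = 19×1 + 0  (stop)
So 312539/15542 = [20; 9, 6, 1, 3, 3, 19].

[20; 9, 6, 1, 3, 3, 19]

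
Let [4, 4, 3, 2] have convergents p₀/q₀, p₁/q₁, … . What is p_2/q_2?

Using pₖ = aₖpₖ₋₁ + pₖ₋₂, qₖ = aₖqₖ₋₁ + qₖ₋₂ (with p₋₁=1, p₋₂=0, q₋₁=0, q₋₂=1):
  k=0: a=4, p=4, q=1
  k=1: a=4, p=17, q=4
  k=2: a=3, p=55, q=13

55/13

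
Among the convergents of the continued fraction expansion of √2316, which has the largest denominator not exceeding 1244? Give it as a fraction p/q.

√2316 = [48; 8, 96, …] (period length 2).
Convergents:
  p_0/q_0 = 48/1
  p_1/q_1 = 385/8
  p_2/q_2 = 37008/769
  p_3/q_3 = 296449/6160
q_2 = 769 ≤ 1244 < 6160 = q_3, so the answer is 37008/769.

37008/769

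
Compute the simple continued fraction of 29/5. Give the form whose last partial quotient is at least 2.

29 = 5*5 + 4
5 = 1*4 + 1
4 = 4*1 + 0  (stop)
So 29/5 = [5; 1, 4].

[5; 1, 4]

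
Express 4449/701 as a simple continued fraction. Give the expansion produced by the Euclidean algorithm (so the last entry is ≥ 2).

4449 = 6·701 + 243
701 = 2·243 + 215
243 = 1·215 + 28
215 = 7·28 + 19
28 = 1·19 + 9
19 = 2·9 + 1
9 = 9·1 + 0  (stop)
So 4449/701 = [6; 2, 1, 7, 1, 2, 9].

[6; 2, 1, 7, 1, 2, 9]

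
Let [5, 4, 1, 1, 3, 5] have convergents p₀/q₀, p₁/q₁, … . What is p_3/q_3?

Using pₖ = aₖpₖ₋₁ + pₖ₋₂, qₖ = aₖqₖ₋₁ + qₖ₋₂ (with p₋₁=1, p₋₂=0, q₋₁=0, q₋₂=1):
  k=0: a=5, p=5, q=1
  k=1: a=4, p=21, q=4
  k=2: a=1, p=26, q=5
  k=3: a=1, p=47, q=9

47/9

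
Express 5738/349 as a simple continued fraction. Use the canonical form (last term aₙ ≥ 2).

5738 = 16*349 + 154
349 = 2*154 + 41
154 = 3*41 + 31
41 = 1*31 + 10
31 = 3*10 + 1
10 = 10*1 + 0  (stop)
So 5738/349 = [16; 2, 3, 1, 3, 10].

[16; 2, 3, 1, 3, 10]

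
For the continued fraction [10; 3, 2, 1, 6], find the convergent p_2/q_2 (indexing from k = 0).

Using pₖ = aₖpₖ₋₁ + pₖ₋₂, qₖ = aₖqₖ₋₁ + qₖ₋₂ (with p₋₁=1, p₋₂=0, q₋₁=0, q₋₂=1):
  k=0: a=10, p=10, q=1
  k=1: a=3, p=31, q=3
  k=2: a=2, p=72, q=7

72/7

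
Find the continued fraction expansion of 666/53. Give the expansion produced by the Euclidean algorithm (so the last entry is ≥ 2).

[12; 1, 1, 3, 3, 2]

666 = 12*53 + 30
53 = 1*30 + 23
30 = 1*23 + 7
23 = 3*7 + 2
7 = 3*2 + 1
2 = 2*1 + 0  (stop)
So 666/53 = [12; 1, 1, 3, 3, 2].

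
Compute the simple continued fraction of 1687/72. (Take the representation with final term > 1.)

1687 = 23*72 + 31
72 = 2*31 + 10
31 = 3*10 + 1
10 = 10*1 + 0  (stop)
So 1687/72 = [23; 2, 3, 10].

[23; 2, 3, 10]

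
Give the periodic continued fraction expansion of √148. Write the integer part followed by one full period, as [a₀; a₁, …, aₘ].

[12; 6, 24]

a₀ = ⌊√148⌋ = 12.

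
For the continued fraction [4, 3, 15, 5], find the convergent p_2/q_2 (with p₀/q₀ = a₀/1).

199/46

Using pₖ = aₖpₖ₋₁ + pₖ₋₂, qₖ = aₖqₖ₋₁ + qₖ₋₂ (with p₋₁=1, p₋₂=0, q₋₁=0, q₋₂=1):
  k=0: a=4, p=4, q=1
  k=1: a=3, p=13, q=3
  k=2: a=15, p=199, q=46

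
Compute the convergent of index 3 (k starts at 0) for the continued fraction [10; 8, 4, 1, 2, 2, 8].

415/41

Using pₖ = aₖpₖ₋₁ + pₖ₋₂, qₖ = aₖqₖ₋₁ + qₖ₋₂ (with p₋₁=1, p₋₂=0, q₋₁=0, q₋₂=1):
  k=0: a=10, p=10, q=1
  k=1: a=8, p=81, q=8
  k=2: a=4, p=334, q=33
  k=3: a=1, p=415, q=41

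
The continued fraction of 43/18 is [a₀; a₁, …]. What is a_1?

43 = 2·18 + 7   →  a_0 = 2
18 = 2·7 + 4   →  a_1 = 2

2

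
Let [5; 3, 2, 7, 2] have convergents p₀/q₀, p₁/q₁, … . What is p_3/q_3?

Using pₖ = aₖpₖ₋₁ + pₖ₋₂, qₖ = aₖqₖ₋₁ + qₖ₋₂ (with p₋₁=1, p₋₂=0, q₋₁=0, q₋₂=1):
  k=0: a=5, p=5, q=1
  k=1: a=3, p=16, q=3
  k=2: a=2, p=37, q=7
  k=3: a=7, p=275, q=52

275/52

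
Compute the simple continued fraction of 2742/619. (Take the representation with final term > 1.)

2742 = 4*619 + 266
619 = 2*266 + 87
266 = 3*87 + 5
87 = 17*5 + 2
5 = 2*2 + 1
2 = 2*1 + 0  (stop)
So 2742/619 = [4; 2, 3, 17, 2, 2].

[4; 2, 3, 17, 2, 2]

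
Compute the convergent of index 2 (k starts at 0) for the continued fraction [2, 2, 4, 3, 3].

Using pₖ = aₖpₖ₋₁ + pₖ₋₂, qₖ = aₖqₖ₋₁ + qₖ₋₂ (with p₋₁=1, p₋₂=0, q₋₁=0, q₋₂=1):
  k=0: a=2, p=2, q=1
  k=1: a=2, p=5, q=2
  k=2: a=4, p=22, q=9

22/9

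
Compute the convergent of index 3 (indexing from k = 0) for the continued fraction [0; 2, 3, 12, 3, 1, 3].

Using pₖ = aₖpₖ₋₁ + pₖ₋₂, qₖ = aₖqₖ₋₁ + qₖ₋₂ (with p₋₁=1, p₋₂=0, q₋₁=0, q₋₂=1):
  k=0: a=0, p=0, q=1
  k=1: a=2, p=1, q=2
  k=2: a=3, p=3, q=7
  k=3: a=12, p=37, q=86

37/86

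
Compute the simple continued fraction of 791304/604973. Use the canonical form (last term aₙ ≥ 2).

791304 = 1*604973 + 186331
604973 = 3*186331 + 45980
186331 = 4*45980 + 2411
45980 = 19*2411 + 171
2411 = 14*171 + 17
171 = 10*17 + 1
17 = 17*1 + 0  (stop)
So 791304/604973 = [1; 3, 4, 19, 14, 10, 17].

[1; 3, 4, 19, 14, 10, 17]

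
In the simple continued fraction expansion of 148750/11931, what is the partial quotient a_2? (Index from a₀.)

7

148750 = 12·11931 + 5578   →  a_0 = 12
11931 = 2·5578 + 775   →  a_1 = 2
5578 = 7·775 + 153   →  a_2 = 7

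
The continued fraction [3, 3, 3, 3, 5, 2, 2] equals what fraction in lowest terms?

3108/941

Fold from the inside: start with 2/1.
  2 + 1/2 = 5/2
  5 + 2/5 = 27/5
  3 + 5/27 = 86/27
  3 + 27/86 = 285/86
  3 + 86/285 = 941/285
  3 + 285/941 = 3108/941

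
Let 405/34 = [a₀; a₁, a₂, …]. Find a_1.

1

405 = 11·34 + 31   →  a_0 = 11
34 = 1·31 + 3   →  a_1 = 1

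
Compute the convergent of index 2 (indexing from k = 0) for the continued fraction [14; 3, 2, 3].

100/7

Using pₖ = aₖpₖ₋₁ + pₖ₋₂, qₖ = aₖqₖ₋₁ + qₖ₋₂ (with p₋₁=1, p₋₂=0, q₋₁=0, q₋₂=1):
  k=0: a=14, p=14, q=1
  k=1: a=3, p=43, q=3
  k=2: a=2, p=100, q=7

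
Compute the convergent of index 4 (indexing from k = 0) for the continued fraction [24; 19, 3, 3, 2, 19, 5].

Using pₖ = aₖpₖ₋₁ + pₖ₋₂, qₖ = aₖqₖ₋₁ + qₖ₋₂ (with p₋₁=1, p₋₂=0, q₋₁=0, q₋₂=1):
  k=0: a=24, p=24, q=1
  k=1: a=19, p=457, q=19
  k=2: a=3, p=1395, q=58
  k=3: a=3, p=4642, q=193
  k=4: a=2, p=10679, q=444

10679/444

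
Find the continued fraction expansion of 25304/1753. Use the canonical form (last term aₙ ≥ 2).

25304 = 14×1753 + 762
1753 = 2×762 + 229
762 = 3×229 + 75
229 = 3×75 + 4
75 = 18×4 + 3
4 = 1×3 + 1
3 = 3×1 + 0  (stop)
So 25304/1753 = [14; 2, 3, 3, 18, 1, 3].

[14; 2, 3, 3, 18, 1, 3]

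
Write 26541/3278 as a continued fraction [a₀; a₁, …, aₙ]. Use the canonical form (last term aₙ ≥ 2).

[8; 10, 2, 1, 14, 2, 3]

26541 = 8*3278 + 317
3278 = 10*317 + 108
317 = 2*108 + 101
108 = 1*101 + 7
101 = 14*7 + 3
7 = 2*3 + 1
3 = 3*1 + 0  (stop)
So 26541/3278 = [8; 10, 2, 1, 14, 2, 3].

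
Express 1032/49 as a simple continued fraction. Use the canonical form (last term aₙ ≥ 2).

1032 = 21*49 + 3
49 = 16*3 + 1
3 = 3*1 + 0  (stop)
So 1032/49 = [21; 16, 3].

[21; 16, 3]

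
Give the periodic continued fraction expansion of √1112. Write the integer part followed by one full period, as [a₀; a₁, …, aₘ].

a₀ = ⌊√1112⌋ = 33.
With m₀=0, d₀=1 and mₖ₊₁ = dₖaₖ − mₖ, dₖ₊₁ = (n − mₖ₊₁²)/dₖ, aₖ₊₁ = ⌊(a₀+mₖ₊₁)/dₖ₊₁⌋:
  k=1: m=33, d=23, a=2
  k=2: m=13, d=41, a=1
  k=3: m=28, d=8, a=7
  k=4: m=28, d=41, a=1
  k=5: m=13, d=23, a=2
  k=6: m=33, d=1, a=66
d=1 and a=2a₀=66 at k=6, so the next step gives (m, d) = (33, 23) again — its k=1 value — and the period has length 6.

[33; 2, 1, 7, 1, 2, 66]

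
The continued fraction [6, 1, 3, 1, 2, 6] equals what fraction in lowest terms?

604/89

Fold from the inside: start with 6/1.
  2 + 1/6 = 13/6
  1 + 6/13 = 19/13
  3 + 13/19 = 70/19
  1 + 19/70 = 89/70
  6 + 70/89 = 604/89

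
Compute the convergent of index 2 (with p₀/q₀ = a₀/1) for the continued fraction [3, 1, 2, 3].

11/3

Using pₖ = aₖpₖ₋₁ + pₖ₋₂, qₖ = aₖqₖ₋₁ + qₖ₋₂ (with p₋₁=1, p₋₂=0, q₋₁=0, q₋₂=1):
  k=0: a=3, p=3, q=1
  k=1: a=1, p=4, q=1
  k=2: a=2, p=11, q=3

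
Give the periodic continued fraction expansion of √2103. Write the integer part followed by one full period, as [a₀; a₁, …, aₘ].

[45; 1, 6, 15, 6, 1, 90]

a₀ = ⌊√2103⌋ = 45.
With m₀=0, d₀=1 and mₖ₊₁ = dₖaₖ − mₖ, dₖ₊₁ = (n − mₖ₊₁²)/dₖ, aₖ₊₁ = ⌊(a₀+mₖ₊₁)/dₖ₊₁⌋:
  k=1: m=45, d=78, a=1
  k=2: m=33, d=13, a=6
  k=3: m=45, d=6, a=15
  k=4: m=45, d=13, a=6
  k=5: m=33, d=78, a=1
  k=6: m=45, d=1, a=90
d=1 and a=2a₀=90 at k=6, so the next step gives (m, d) = (45, 78) again — its k=1 value — and the period has length 6.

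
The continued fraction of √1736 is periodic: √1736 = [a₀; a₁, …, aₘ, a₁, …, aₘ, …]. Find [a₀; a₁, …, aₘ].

[41; 1, 1, 1, 82]

a₀ = ⌊√1736⌋ = 41.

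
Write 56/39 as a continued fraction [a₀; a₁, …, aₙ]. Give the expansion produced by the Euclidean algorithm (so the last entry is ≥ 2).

56 = 1·39 + 17
39 = 2·17 + 5
17 = 3·5 + 2
5 = 2·2 + 1
2 = 2·1 + 0  (stop)
So 56/39 = [1; 2, 3, 2, 2].

[1; 2, 3, 2, 2]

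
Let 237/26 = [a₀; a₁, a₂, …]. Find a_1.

237 = 9·26 + 3   →  a_0 = 9
26 = 8·3 + 2   →  a_1 = 8

8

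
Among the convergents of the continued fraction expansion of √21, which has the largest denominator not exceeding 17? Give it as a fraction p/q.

√21 = [4; 1, 1, 2, 1, 1, 8, …] (period length 6).
Convergents:
  p_0/q_0 = 4/1
  p_1/q_1 = 5/1
  p_2/q_2 = 9/2
  p_3/q_3 = 23/5
  p_4/q_4 = 32/7
  p_5/q_5 = 55/12
  p_6/q_6 = 472/103
q_5 = 12 ≤ 17 < 103 = q_6, so the answer is 55/12.

55/12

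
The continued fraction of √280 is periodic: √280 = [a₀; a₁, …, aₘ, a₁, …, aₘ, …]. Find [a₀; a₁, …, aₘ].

a₀ = ⌊√280⌋ = 16.
With m₀=0, d₀=1 and mₖ₊₁ = dₖaₖ − mₖ, dₖ₊₁ = (n − mₖ₊₁²)/dₖ, aₖ₊₁ = ⌊(a₀+mₖ₊₁)/dₖ₊₁⌋:
  k=1: m=16, d=24, a=1
  k=2: m=8, d=9, a=2
  k=3: m=10, d=20, a=1
  k=4: m=10, d=9, a=2
  k=5: m=8, d=24, a=1
  k=6: m=16, d=1, a=32
d=1 and a=2a₀=32 at k=6, so the next step gives (m, d) = (16, 24) again — its k=1 value — and the period has length 6.

[16; 1, 2, 1, 2, 1, 32]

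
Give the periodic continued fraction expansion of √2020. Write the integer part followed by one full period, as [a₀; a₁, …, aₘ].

[44; 1, 16, 1, 88]

a₀ = ⌊√2020⌋ = 44.
With m₀=0, d₀=1 and mₖ₊₁ = dₖaₖ − mₖ, dₖ₊₁ = (n − mₖ₊₁²)/dₖ, aₖ₊₁ = ⌊(a₀+mₖ₊₁)/dₖ₊₁⌋:
  k=1: m=44, d=84, a=1
  k=2: m=40, d=5, a=16
  k=3: m=40, d=84, a=1
  k=4: m=44, d=1, a=88
d=1 and a=2a₀=88 at k=4, so the next step gives (m, d) = (44, 84) again — its k=1 value — and the period has length 4.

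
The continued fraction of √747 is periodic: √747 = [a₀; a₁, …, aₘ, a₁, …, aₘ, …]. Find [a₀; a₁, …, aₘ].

[27; 3, 54]

a₀ = ⌊√747⌋ = 27.
With m₀=0, d₀=1 and mₖ₊₁ = dₖaₖ − mₖ, dₖ₊₁ = (n − mₖ₊₁²)/dₖ, aₖ₊₁ = ⌊(a₀+mₖ₊₁)/dₖ₊₁⌋:
  k=1: m=27, d=18, a=3
  k=2: m=27, d=1, a=54
d=1 and a=2a₀=54 at k=2, so the next step gives (m, d) = (27, 18) again — its k=1 value — and the period has length 2.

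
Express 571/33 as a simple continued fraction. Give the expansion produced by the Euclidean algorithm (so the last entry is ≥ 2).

571 = 17·33 + 10
33 = 3·10 + 3
10 = 3·3 + 1
3 = 3·1 + 0  (stop)
So 571/33 = [17; 3, 3, 3].

[17; 3, 3, 3]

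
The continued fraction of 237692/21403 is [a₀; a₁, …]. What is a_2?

237692 = 11·21403 + 2259   →  a_0 = 11
21403 = 9·2259 + 1072   →  a_1 = 9
2259 = 2·1072 + 115   →  a_2 = 2

2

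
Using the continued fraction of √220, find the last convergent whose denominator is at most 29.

89/6

√220 = [14; 1, 4, 1, 28, …] (period length 4).
Convergents:
  p_0/q_0 = 14/1
  p_1/q_1 = 15/1
  p_2/q_2 = 74/5
  p_3/q_3 = 89/6
  p_4/q_4 = 2566/173
q_3 = 6 ≤ 29 < 173 = q_4, so the answer is 89/6.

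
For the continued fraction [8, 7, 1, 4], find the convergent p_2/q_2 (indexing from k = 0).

65/8

Using pₖ = aₖpₖ₋₁ + pₖ₋₂, qₖ = aₖqₖ₋₁ + qₖ₋₂ (with p₋₁=1, p₋₂=0, q₋₁=0, q₋₂=1):
  k=0: a=8, p=8, q=1
  k=1: a=7, p=57, q=7
  k=2: a=1, p=65, q=8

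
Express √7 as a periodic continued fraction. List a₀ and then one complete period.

[2; 1, 1, 1, 4]

a₀ = ⌊√7⌋ = 2.
With m₀=0, d₀=1 and mₖ₊₁ = dₖaₖ − mₖ, dₖ₊₁ = (n − mₖ₊₁²)/dₖ, aₖ₊₁ = ⌊(a₀+mₖ₊₁)/dₖ₊₁⌋:
  k=1: m=2, d=3, a=1
  k=2: m=1, d=2, a=1
  k=3: m=1, d=3, a=1
  k=4: m=2, d=1, a=4
d=1 and a=2a₀=4 at k=4, so the next step gives (m, d) = (2, 3) again — its k=1 value — and the period has length 4.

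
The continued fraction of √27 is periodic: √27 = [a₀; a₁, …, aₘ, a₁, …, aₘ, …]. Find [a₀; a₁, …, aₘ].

a₀ = ⌊√27⌋ = 5.
With m₀=0, d₀=1 and mₖ₊₁ = dₖaₖ − mₖ, dₖ₊₁ = (n − mₖ₊₁²)/dₖ, aₖ₊₁ = ⌊(a₀+mₖ₊₁)/dₖ₊₁⌋:
  k=1: m=5, d=2, a=5
  k=2: m=5, d=1, a=10
d=1 and a=2a₀=10 at k=2, so the next step gives (m, d) = (5, 2) again — its k=1 value — and the period has length 2.

[5; 5, 10]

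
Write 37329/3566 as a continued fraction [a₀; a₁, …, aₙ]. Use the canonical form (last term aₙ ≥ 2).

[10; 2, 7, 3, 8, 9]

37329 = 10·3566 + 1669
3566 = 2·1669 + 228
1669 = 7·228 + 73
228 = 3·73 + 9
73 = 8·9 + 1
9 = 9·1 + 0  (stop)
So 37329/3566 = [10; 2, 7, 3, 8, 9].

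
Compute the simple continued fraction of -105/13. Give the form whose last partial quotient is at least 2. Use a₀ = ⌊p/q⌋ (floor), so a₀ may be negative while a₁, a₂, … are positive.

[-9; 1, 12]

-105 = -9·13 + 12
13 = 1·12 + 1
12 = 12·1 + 0  (stop)
So -105/13 = [-9; 1, 12].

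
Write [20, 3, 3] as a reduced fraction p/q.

Fold from the inside: start with 3/1.
  3 + 1/3 = 10/3
  20 + 3/10 = 203/10

203/10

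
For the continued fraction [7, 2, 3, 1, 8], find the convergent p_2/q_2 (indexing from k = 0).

Using pₖ = aₖpₖ₋₁ + pₖ₋₂, qₖ = aₖqₖ₋₁ + qₖ₋₂ (with p₋₁=1, p₋₂=0, q₋₁=0, q₋₂=1):
  k=0: a=7, p=7, q=1
  k=1: a=2, p=15, q=2
  k=2: a=3, p=52, q=7

52/7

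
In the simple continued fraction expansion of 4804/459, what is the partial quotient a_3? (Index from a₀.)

1

4804 = 10·459 + 214   →  a_0 = 10
459 = 2·214 + 31   →  a_1 = 2
214 = 6·31 + 28   →  a_2 = 6
31 = 1·28 + 3   →  a_3 = 1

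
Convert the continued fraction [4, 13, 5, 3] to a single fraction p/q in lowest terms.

860/211

Fold from the inside: start with 3/1.
  5 + 1/3 = 16/3
  13 + 3/16 = 211/16
  4 + 16/211 = 860/211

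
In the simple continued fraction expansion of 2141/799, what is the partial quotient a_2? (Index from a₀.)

2141 = 2·799 + 543   →  a_0 = 2
799 = 1·543 + 256   →  a_1 = 1
543 = 2·256 + 31   →  a_2 = 2

2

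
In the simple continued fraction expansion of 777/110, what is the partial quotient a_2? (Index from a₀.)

1

777 = 7·110 + 7   →  a_0 = 7
110 = 15·7 + 5   →  a_1 = 15
7 = 1·5 + 2   →  a_2 = 1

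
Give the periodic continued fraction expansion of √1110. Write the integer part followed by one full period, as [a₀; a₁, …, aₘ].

[33; 3, 6, 3, 66]

a₀ = ⌊√1110⌋ = 33.
With m₀=0, d₀=1 and mₖ₊₁ = dₖaₖ − mₖ, dₖ₊₁ = (n − mₖ₊₁²)/dₖ, aₖ₊₁ = ⌊(a₀+mₖ₊₁)/dₖ₊₁⌋:
  k=1: m=33, d=21, a=3
  k=2: m=30, d=10, a=6
  k=3: m=30, d=21, a=3
  k=4: m=33, d=1, a=66
d=1 and a=2a₀=66 at k=4, so the next step gives (m, d) = (33, 21) again — its k=1 value — and the period has length 4.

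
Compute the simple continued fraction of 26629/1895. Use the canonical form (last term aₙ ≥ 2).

[14; 19, 7, 14]

26629 = 14×1895 + 99
1895 = 19×99 + 14
99 = 7×14 + 1
14 = 14×1 + 0  (stop)
So 26629/1895 = [14; 19, 7, 14].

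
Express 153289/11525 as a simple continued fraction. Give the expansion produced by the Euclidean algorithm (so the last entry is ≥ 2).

153289 = 13×11525 + 3464
11525 = 3×3464 + 1133
3464 = 3×1133 + 65
1133 = 17×65 + 28
65 = 2×28 + 9
28 = 3×9 + 1
9 = 9×1 + 0  (stop)
So 153289/11525 = [13; 3, 3, 17, 2, 3, 9].

[13; 3, 3, 17, 2, 3, 9]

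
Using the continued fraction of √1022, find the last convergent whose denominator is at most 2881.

65440/2047

√1022 = [31; 1, 30, 1, 62, …] (period length 4).
Convergents:
  p_0/q_0 = 31/1
  p_1/q_1 = 32/1
  p_2/q_2 = 991/31
  p_3/q_3 = 1023/32
  p_4/q_4 = 64417/2015
  p_5/q_5 = 65440/2047
  p_6/q_6 = 2027617/63425
q_5 = 2047 ≤ 2881 < 63425 = q_6, so the answer is 65440/2047.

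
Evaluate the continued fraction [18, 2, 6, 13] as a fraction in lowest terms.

Fold from the inside: start with 13/1.
  6 + 1/13 = 79/13
  2 + 13/79 = 171/79
  18 + 79/171 = 3157/171

3157/171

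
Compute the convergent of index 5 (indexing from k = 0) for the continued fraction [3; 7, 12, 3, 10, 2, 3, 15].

Using pₖ = aₖpₖ₋₁ + pₖ₋₂, qₖ = aₖqₖ₋₁ + qₖ₋₂ (with p₋₁=1, p₋₂=0, q₋₁=0, q₋₂=1):
  k=0: a=3, p=3, q=1
  k=1: a=7, p=22, q=7
  k=2: a=12, p=267, q=85
  k=3: a=3, p=823, q=262
  k=4: a=10, p=8497, q=2705
  k=5: a=2, p=17817, q=5672

17817/5672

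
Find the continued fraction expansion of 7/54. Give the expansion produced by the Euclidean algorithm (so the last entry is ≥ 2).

[0; 7, 1, 2, 2]

7 = 0×54 + 7
54 = 7×7 + 5
7 = 1×5 + 2
5 = 2×2 + 1
2 = 2×1 + 0  (stop)
So 7/54 = [0; 7, 1, 2, 2].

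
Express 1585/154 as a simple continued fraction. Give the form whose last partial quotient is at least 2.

[10; 3, 2, 2, 1, 2, 2]

1585 = 10×154 + 45
154 = 3×45 + 19
45 = 2×19 + 7
19 = 2×7 + 5
7 = 1×5 + 2
5 = 2×2 + 1
2 = 2×1 + 0  (stop)
So 1585/154 = [10; 3, 2, 2, 1, 2, 2].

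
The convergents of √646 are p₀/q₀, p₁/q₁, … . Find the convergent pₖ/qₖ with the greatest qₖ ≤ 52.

305/12

√646 = [25; 2, 2, 2, 50, …] (period length 4).
Convergents:
  p_0/q_0 = 25/1
  p_1/q_1 = 51/2
  p_2/q_2 = 127/5
  p_3/q_3 = 305/12
  p_4/q_4 = 15377/605
q_3 = 12 ≤ 52 < 605 = q_4, so the answer is 305/12.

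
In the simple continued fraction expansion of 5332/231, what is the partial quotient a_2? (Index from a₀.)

6

5332 = 23·231 + 19   →  a_0 = 23
231 = 12·19 + 3   →  a_1 = 12
19 = 6·3 + 1   →  a_2 = 6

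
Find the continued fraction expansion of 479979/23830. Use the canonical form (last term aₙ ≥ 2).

[20; 7, 19, 11, 16]

479979 = 20·23830 + 3379
23830 = 7·3379 + 177
3379 = 19·177 + 16
177 = 11·16 + 1
16 = 16·1 + 0  (stop)
So 479979/23830 = [20; 7, 19, 11, 16].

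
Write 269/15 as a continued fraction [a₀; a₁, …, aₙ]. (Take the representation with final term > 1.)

269 = 17·15 + 14
15 = 1·14 + 1
14 = 14·1 + 0  (stop)
So 269/15 = [17; 1, 14].

[17; 1, 14]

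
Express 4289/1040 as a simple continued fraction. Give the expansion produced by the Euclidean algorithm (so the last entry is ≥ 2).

4289 = 4×1040 + 129
1040 = 8×129 + 8
129 = 16×8 + 1
8 = 8×1 + 0  (stop)
So 4289/1040 = [4; 8, 16, 8].

[4; 8, 16, 8]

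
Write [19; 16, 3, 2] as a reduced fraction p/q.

2173/114

Fold from the inside: start with 2/1.
  3 + 1/2 = 7/2
  16 + 2/7 = 114/7
  19 + 7/114 = 2173/114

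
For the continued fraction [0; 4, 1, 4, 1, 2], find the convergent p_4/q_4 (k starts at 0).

Using pₖ = aₖpₖ₋₁ + pₖ₋₂, qₖ = aₖqₖ₋₁ + qₖ₋₂ (with p₋₁=1, p₋₂=0, q₋₁=0, q₋₂=1):
  k=0: a=0, p=0, q=1
  k=1: a=4, p=1, q=4
  k=2: a=1, p=1, q=5
  k=3: a=4, p=5, q=24
  k=4: a=1, p=6, q=29

6/29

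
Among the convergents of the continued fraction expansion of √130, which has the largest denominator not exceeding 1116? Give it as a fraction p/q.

6499/570

√130 = [11; 2, 2, 22, …] (period length 3).
Convergents:
  p_0/q_0 = 11/1
  p_1/q_1 = 23/2
  p_2/q_2 = 57/5
  p_3/q_3 = 1277/112
  p_4/q_4 = 2611/229
  p_5/q_5 = 6499/570
  p_6/q_6 = 145589/12769
q_5 = 570 ≤ 1116 < 12769 = q_6, so the answer is 6499/570.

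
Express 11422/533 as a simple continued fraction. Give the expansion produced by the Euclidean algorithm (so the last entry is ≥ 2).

11422 = 21·533 + 229
533 = 2·229 + 75
229 = 3·75 + 4
75 = 18·4 + 3
4 = 1·3 + 1
3 = 3·1 + 0  (stop)
So 11422/533 = [21; 2, 3, 18, 1, 3].

[21; 2, 3, 18, 1, 3]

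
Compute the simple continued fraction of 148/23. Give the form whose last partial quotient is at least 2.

148 = 6*23 + 10
23 = 2*10 + 3
10 = 3*3 + 1
3 = 3*1 + 0  (stop)
So 148/23 = [6; 2, 3, 3].

[6; 2, 3, 3]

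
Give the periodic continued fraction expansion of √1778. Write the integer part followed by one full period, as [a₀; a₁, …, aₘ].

a₀ = ⌊√1778⌋ = 42.

[42; 6, 84]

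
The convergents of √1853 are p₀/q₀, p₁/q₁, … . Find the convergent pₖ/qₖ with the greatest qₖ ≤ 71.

√1853 = [43; 21, 1, 1, 21, 86, …] (period length 5).
Convergents:
  p_0/q_0 = 43/1
  p_1/q_1 = 904/21
  p_2/q_2 = 947/22
  p_3/q_3 = 1851/43
  p_4/q_4 = 39818/925
q_3 = 43 ≤ 71 < 925 = q_4, so the answer is 1851/43.

1851/43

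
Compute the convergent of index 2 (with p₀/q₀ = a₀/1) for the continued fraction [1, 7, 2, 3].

Using pₖ = aₖpₖ₋₁ + pₖ₋₂, qₖ = aₖqₖ₋₁ + qₖ₋₂ (with p₋₁=1, p₋₂=0, q₋₁=0, q₋₂=1):
  k=0: a=1, p=1, q=1
  k=1: a=7, p=8, q=7
  k=2: a=2, p=17, q=15

17/15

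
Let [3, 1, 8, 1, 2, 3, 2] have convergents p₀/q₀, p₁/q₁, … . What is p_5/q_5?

378/97

Using pₖ = aₖpₖ₋₁ + pₖ₋₂, qₖ = aₖqₖ₋₁ + qₖ₋₂ (with p₋₁=1, p₋₂=0, q₋₁=0, q₋₂=1):
  k=0: a=3, p=3, q=1
  k=1: a=1, p=4, q=1
  k=2: a=8, p=35, q=9
  k=3: a=1, p=39, q=10
  k=4: a=2, p=113, q=29
  k=5: a=3, p=378, q=97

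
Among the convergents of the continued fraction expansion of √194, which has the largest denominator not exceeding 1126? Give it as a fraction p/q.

√194 = [13; 1, 12, 1, 26, …] (period length 4).
Convergents:
  p_0/q_0 = 13/1
  p_1/q_1 = 14/1
  p_2/q_2 = 181/13
  p_3/q_3 = 195/14
  p_4/q_4 = 5251/377
  p_5/q_5 = 5446/391
  p_6/q_6 = 70603/5069
q_5 = 391 ≤ 1126 < 5069 = q_6, so the answer is 5446/391.

5446/391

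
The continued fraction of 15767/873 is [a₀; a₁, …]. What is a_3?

15767 = 18·873 + 53   →  a_0 = 18
873 = 16·53 + 25   →  a_1 = 16
53 = 2·25 + 3   →  a_2 = 2
25 = 8·3 + 1   →  a_3 = 8

8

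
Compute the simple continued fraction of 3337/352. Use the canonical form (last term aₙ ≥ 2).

[9; 2, 12, 14]

3337 = 9×352 + 169
352 = 2×169 + 14
169 = 12×14 + 1
14 = 14×1 + 0  (stop)
So 3337/352 = [9; 2, 12, 14].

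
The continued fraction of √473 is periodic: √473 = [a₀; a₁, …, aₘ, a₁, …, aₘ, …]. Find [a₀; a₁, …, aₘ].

[21; 1, 2, 1, 42]

a₀ = ⌊√473⌋ = 21.
With m₀=0, d₀=1 and mₖ₊₁ = dₖaₖ − mₖ, dₖ₊₁ = (n − mₖ₊₁²)/dₖ, aₖ₊₁ = ⌊(a₀+mₖ₊₁)/dₖ₊₁⌋:
  k=1: m=21, d=32, a=1
  k=2: m=11, d=11, a=2
  k=3: m=11, d=32, a=1
  k=4: m=21, d=1, a=42
d=1 and a=2a₀=42 at k=4, so the next step gives (m, d) = (21, 32) again — its k=1 value — and the period has length 4.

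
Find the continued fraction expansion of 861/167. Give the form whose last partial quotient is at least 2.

861 = 5×167 + 26
167 = 6×26 + 11
26 = 2×11 + 4
11 = 2×4 + 3
4 = 1×3 + 1
3 = 3×1 + 0  (stop)
So 861/167 = [5; 6, 2, 2, 1, 3].

[5; 6, 2, 2, 1, 3]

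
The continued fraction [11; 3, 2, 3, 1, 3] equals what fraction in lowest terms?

Using pₖ = aₖpₖ₋₁ + pₖ₋₂ and qₖ = aₖqₖ₋₁ + qₖ₋₂:
  k=0: a=11, p=11, q=1
  k=1: a=3, p=34, q=3
  k=2: a=2, p=79, q=7
  k=3: a=3, p=271, q=24
  k=4: a=1, p=350, q=31
  k=5: a=3, p=1321, q=117

1321/117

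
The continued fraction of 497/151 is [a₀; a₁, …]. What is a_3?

497 = 3·151 + 44   →  a_0 = 3
151 = 3·44 + 19   →  a_1 = 3
44 = 2·19 + 6   →  a_2 = 2
19 = 3·6 + 1   →  a_3 = 3

3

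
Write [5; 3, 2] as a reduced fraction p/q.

37/7

Using pₖ = aₖpₖ₋₁ + pₖ₋₂ and qₖ = aₖqₖ₋₁ + qₖ₋₂:
  k=0: a=5, p=5, q=1
  k=1: a=3, p=16, q=3
  k=2: a=2, p=37, q=7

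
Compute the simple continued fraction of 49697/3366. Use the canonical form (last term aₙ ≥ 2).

[14; 1, 3, 4, 11, 2, 2, 3]

49697 = 14×3366 + 2573
3366 = 1×2573 + 793
2573 = 3×793 + 194
793 = 4×194 + 17
194 = 11×17 + 7
17 = 2×7 + 3
7 = 2×3 + 1
3 = 3×1 + 0  (stop)
So 49697/3366 = [14; 1, 3, 4, 11, 2, 2, 3].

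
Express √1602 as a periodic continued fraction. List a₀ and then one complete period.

[40; 40, 80]

a₀ = ⌊√1602⌋ = 40.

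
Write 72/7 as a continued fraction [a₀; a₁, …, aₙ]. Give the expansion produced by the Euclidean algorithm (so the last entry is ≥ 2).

72 = 10×7 + 2
7 = 3×2 + 1
2 = 2×1 + 0  (stop)
So 72/7 = [10; 3, 2].

[10; 3, 2]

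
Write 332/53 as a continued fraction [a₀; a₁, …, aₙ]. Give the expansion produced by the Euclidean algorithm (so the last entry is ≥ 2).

332 = 6*53 + 14
53 = 3*14 + 11
14 = 1*11 + 3
11 = 3*3 + 2
3 = 1*2 + 1
2 = 2*1 + 0  (stop)
So 332/53 = [6; 3, 1, 3, 1, 2].

[6; 3, 1, 3, 1, 2]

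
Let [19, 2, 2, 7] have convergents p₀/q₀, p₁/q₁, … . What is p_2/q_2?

97/5

Using pₖ = aₖpₖ₋₁ + pₖ₋₂, qₖ = aₖqₖ₋₁ + qₖ₋₂ (with p₋₁=1, p₋₂=0, q₋₁=0, q₋₂=1):
  k=0: a=19, p=19, q=1
  k=1: a=2, p=39, q=2
  k=2: a=2, p=97, q=5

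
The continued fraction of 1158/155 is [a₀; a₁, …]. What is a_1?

1158 = 7·155 + 73   →  a_0 = 7
155 = 2·73 + 9   →  a_1 = 2

2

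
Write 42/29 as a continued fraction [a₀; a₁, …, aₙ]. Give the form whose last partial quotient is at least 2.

[1; 2, 4, 3]

42 = 1·29 + 13
29 = 2·13 + 3
13 = 4·3 + 1
3 = 3·1 + 0  (stop)
So 42/29 = [1; 2, 4, 3].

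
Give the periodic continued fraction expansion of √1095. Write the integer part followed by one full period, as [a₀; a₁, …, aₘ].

[33; 11, 66]

a₀ = ⌊√1095⌋ = 33.
With m₀=0, d₀=1 and mₖ₊₁ = dₖaₖ − mₖ, dₖ₊₁ = (n − mₖ₊₁²)/dₖ, aₖ₊₁ = ⌊(a₀+mₖ₊₁)/dₖ₊₁⌋:
  k=1: m=33, d=6, a=11
  k=2: m=33, d=1, a=66
d=1 and a=2a₀=66 at k=2, so the next step gives (m, d) = (33, 6) again — its k=1 value — and the period has length 2.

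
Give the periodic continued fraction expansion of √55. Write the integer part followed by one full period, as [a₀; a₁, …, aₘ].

a₀ = ⌊√55⌋ = 7.
With m₀=0, d₀=1 and mₖ₊₁ = dₖaₖ − mₖ, dₖ₊₁ = (n − mₖ₊₁²)/dₖ, aₖ₊₁ = ⌊(a₀+mₖ₊₁)/dₖ₊₁⌋:
  k=1: m=7, d=6, a=2
  k=2: m=5, d=5, a=2
  k=3: m=5, d=6, a=2
  k=4: m=7, d=1, a=14
d=1 and a=2a₀=14 at k=4, so the next step gives (m, d) = (7, 6) again — its k=1 value — and the period has length 4.

[7; 2, 2, 2, 14]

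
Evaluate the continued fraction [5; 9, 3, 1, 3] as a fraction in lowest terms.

710/139

Fold from the inside: start with 3/1.
  1 + 1/3 = 4/3
  3 + 3/4 = 15/4
  9 + 4/15 = 139/15
  5 + 15/139 = 710/139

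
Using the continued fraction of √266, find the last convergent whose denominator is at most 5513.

√266 = [16; 3, 4, 3, 32, …] (period length 4).
Convergents:
  p_0/q_0 = 16/1
  p_1/q_1 = 49/3
  p_2/q_2 = 212/13
  p_3/q_3 = 685/42
  p_4/q_4 = 22132/1357
  p_5/q_5 = 67081/4113
  p_6/q_6 = 290456/17809
q_5 = 4113 ≤ 5513 < 17809 = q_6, so the answer is 67081/4113.

67081/4113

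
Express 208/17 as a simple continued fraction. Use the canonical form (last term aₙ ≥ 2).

[12; 4, 4]

208 = 12×17 + 4
17 = 4×4 + 1
4 = 4×1 + 0  (stop)
So 208/17 = [12; 4, 4].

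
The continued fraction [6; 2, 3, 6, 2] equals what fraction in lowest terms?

611/95

Using pₖ = aₖpₖ₋₁ + pₖ₋₂ and qₖ = aₖqₖ₋₁ + qₖ₋₂:
  k=0: a=6, p=6, q=1
  k=1: a=2, p=13, q=2
  k=2: a=3, p=45, q=7
  k=3: a=6, p=283, q=44
  k=4: a=2, p=611, q=95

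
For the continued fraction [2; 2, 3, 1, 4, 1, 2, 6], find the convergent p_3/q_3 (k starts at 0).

Using pₖ = aₖpₖ₋₁ + pₖ₋₂, qₖ = aₖqₖ₋₁ + qₖ₋₂ (with p₋₁=1, p₋₂=0, q₋₁=0, q₋₂=1):
  k=0: a=2, p=2, q=1
  k=1: a=2, p=5, q=2
  k=2: a=3, p=17, q=7
  k=3: a=1, p=22, q=9

22/9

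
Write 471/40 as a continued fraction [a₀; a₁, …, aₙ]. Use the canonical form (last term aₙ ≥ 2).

471 = 11*40 + 31
40 = 1*31 + 9
31 = 3*9 + 4
9 = 2*4 + 1
4 = 4*1 + 0  (stop)
So 471/40 = [11; 1, 3, 2, 4].

[11; 1, 3, 2, 4]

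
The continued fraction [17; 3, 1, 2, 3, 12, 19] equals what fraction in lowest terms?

Fold from the inside: start with 19/1.
  12 + 1/19 = 229/19
  3 + 19/229 = 706/229
  2 + 229/706 = 1641/706
  1 + 706/1641 = 2347/1641
  3 + 1641/2347 = 8682/2347
  17 + 2347/8682 = 149941/8682

149941/8682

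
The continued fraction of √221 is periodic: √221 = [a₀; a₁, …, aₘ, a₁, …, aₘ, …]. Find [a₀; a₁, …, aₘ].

a₀ = ⌊√221⌋ = 14.
With m₀=0, d₀=1 and mₖ₊₁ = dₖaₖ − mₖ, dₖ₊₁ = (n − mₖ₊₁²)/dₖ, aₖ₊₁ = ⌊(a₀+mₖ₊₁)/dₖ₊₁⌋:
  k=1: m=14, d=25, a=1
  k=2: m=11, d=4, a=6
  k=3: m=13, d=13, a=2
  k=4: m=13, d=4, a=6
  k=5: m=11, d=25, a=1
  k=6: m=14, d=1, a=28
d=1 and a=2a₀=28 at k=6, so the next step gives (m, d) = (14, 25) again — its k=1 value — and the period has length 6.

[14; 1, 6, 2, 6, 1, 28]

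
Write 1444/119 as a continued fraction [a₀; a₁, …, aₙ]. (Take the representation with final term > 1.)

[12; 7, 2, 3, 2]

1444 = 12×119 + 16
119 = 7×16 + 7
16 = 2×7 + 2
7 = 3×2 + 1
2 = 2×1 + 0  (stop)
So 1444/119 = [12; 7, 2, 3, 2].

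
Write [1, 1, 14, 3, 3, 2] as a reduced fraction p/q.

681/352

Fold from the inside: start with 2/1.
  3 + 1/2 = 7/2
  3 + 2/7 = 23/7
  14 + 7/23 = 329/23
  1 + 23/329 = 352/329
  1 + 329/352 = 681/352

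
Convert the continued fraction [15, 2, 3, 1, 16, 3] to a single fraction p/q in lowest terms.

7135/462

Fold from the inside: start with 3/1.
  16 + 1/3 = 49/3
  1 + 3/49 = 52/49
  3 + 49/52 = 205/52
  2 + 52/205 = 462/205
  15 + 205/462 = 7135/462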